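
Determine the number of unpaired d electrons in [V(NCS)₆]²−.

Each isothiocyanate is −1; balancing the −2 overall charge requires V(IV).
Group 5 minus oxidation state 4 gives a d¹ configuration.
In an octahedral field the d¹ configuration is t₂g¹e_g⁰ (only one arrangement possible), giving 1 unpaired electron.

1 unpaired electron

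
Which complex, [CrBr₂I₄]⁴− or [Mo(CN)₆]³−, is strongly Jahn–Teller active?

[CrBr₂I₄]⁴−: Each bromide is −1; each iodide is −1; balancing the −4 overall charge requires Cr(II). Cr sits in group 6, so the d-electron count is 6 − 2 = 4. Bromide and iodide are weak-field ligands for a first-row metal, so the complex is high-spin. The t₂g³e_g¹ (high-spin) configuration has an unevenly filled e_g set; the Jahn–Teller theorem predicts a tetragonal distortion (typically axial elongation) to lift the degeneracy.
[Mo(CN)₆]³−: Ligand charges: each cyanide is −1. With an overall charge of −3 the molybdenum centre must be in the +3 oxidation state. Group 6 minus oxidation state 3 gives a d³ configuration. The d³ configuration leaves the e_g set evenly filled (or empty) — no strong Jahn–Teller driving force.

[CrBr₂I₄]⁴−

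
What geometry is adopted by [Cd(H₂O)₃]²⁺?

Summing ligand charges against the +2 overall charge gives an oxidation state of +2 for cadmium.
Cd sits in group 12, so the d-electron count is 12 − 2 = 10.
With 3 monodentate ligands the coordination number is 3.
Three ligands around a d¹⁰ centre minimise repulsion in a trigonal-planar arrangement.

trigonal planar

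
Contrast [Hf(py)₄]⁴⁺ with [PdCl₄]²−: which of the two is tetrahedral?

[Hf(py)₄]⁴⁺

For [Hf(py)₄]⁴⁺: Pyridine is neutral; balancing the +4 overall charge requires Hf(IV). Hf sits in group 4, so the d-electron count is 4 − 4 = 0. A d⁰ ion has no crystal-field stabilisation preference between square planar and tetrahedral, so four ligands adopt the sterically favoured tetrahedral geometry. → tetrahedral.
For [PdCl₄]²−: Summing ligand charges against the −2 overall charge gives an oxidation state of +2 for palladium. Group 10 minus oxidation state 2 gives a d⁸ configuration. A 4d d⁸ ion has a large crystal-field splitting; square planar leaves the high-energy d_{x²−y²} orbital empty and maximises CFSE. → square planar.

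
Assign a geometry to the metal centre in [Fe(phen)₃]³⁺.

octahedral

Ligand charges: 1,10-phenanthroline is neutral. With an overall charge of +3 the iron centre must be in the +3 oxidation state.
Fe sits in group 8, so the d-electron count is 8 − 3 = 5.
Counting donor atoms: 3×1,10-phenanthroline (bidentate) → 6 donors. Coordination number = 6.
Six donors around a single metal centre give an octahedral coordination sphere.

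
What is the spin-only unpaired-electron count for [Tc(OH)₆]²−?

Summing ligand charges against the −2 overall charge gives an oxidation state of +4 for technetium.
Technetium is a group-7 element; Tc(IV) is therefore d³.
In an octahedral field the d³ configuration is t₂g³e_g⁰ (only one arrangement possible), giving 3 unpaired electrons.

3 unpaired electrons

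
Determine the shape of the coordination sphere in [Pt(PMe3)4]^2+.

square planar

Ligand charges: trimethylphosphine is neutral. With an overall charge of +2 the platinum centre must be in the +2 oxidation state.
Platinum is a group-10 element; Pt(II) is therefore d⁸.
Coordination number: 4.
A 5d d⁸ ion has a large crystal-field splitting; square planar leaves the high-energy d_{x²−y²} orbital empty and maximises CFSE.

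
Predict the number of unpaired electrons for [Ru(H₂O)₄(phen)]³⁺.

Ligand charges: water is neutral; 1,10-phenanthroline is neutral. With an overall charge of +3 the ruthenium centre must be in the +3 oxidation state.
Ru sits in group 8, so the d-electron count is 8 − 3 = 5.
Counting donor atoms: 4×water (monodentate) → 4 donors; 1×1,10-phenanthroline (bidentate) → 2 donors. Coordination number = 6.
The spin state decides the count: a 4d ion has a large Δₒ and is invariably low-spin.
An octahedral low-spin d⁵ ion is t₂g⁵e_g⁰, giving 1 unpaired electron.

1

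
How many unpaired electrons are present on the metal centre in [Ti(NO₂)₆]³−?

Ligand charges: each nitro (N-bound nitrite) is −1. With an overall charge of −3 the titanium centre must be in the +3 oxidation state.
Ti sits in group 4, so the d-electron count is 4 − 3 = 1.
In an octahedral field the d¹ configuration is t₂g¹e_g⁰ (only one arrangement possible), giving 1 unpaired electron.

1 unpaired electron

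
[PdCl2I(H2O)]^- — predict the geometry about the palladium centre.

square planar

Summing ligand charges against the −1 overall charge gives an oxidation state of +2 for palladium.
Pd sits in group 10, so the d-electron count is 10 − 2 = 8.
Coordination number: 4.
A 4d d⁸ ion has a large crystal-field splitting; square planar leaves the high-energy d_{x²−y²} orbital empty and maximises CFSE.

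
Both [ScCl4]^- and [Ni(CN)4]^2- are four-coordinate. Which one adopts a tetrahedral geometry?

[ScCl4]^-

For [ScCl4]^-: Each chloride is −1; balancing the −1 overall charge requires Sc(III). Scandium is a group-3 element; Sc(III) is therefore d⁰. A d⁰ ion has no crystal-field stabilisation preference between square planar and tetrahedral, so four ligands adopt the sterically favoured tetrahedral geometry. → tetrahedral.
For [Ni(CN)4]^2-: Each cyanide is −1; balancing the −2 overall charge requires Ni(II). Ni sits in group 10, so the d-electron count is 10 − 2 = 8. Cyanide is a strong-field ligand (high in the spectrochemical series). A 3d d⁸ ion with strong-field ligands gains enough CFSE to favour square planar over tetrahedral. → square planar.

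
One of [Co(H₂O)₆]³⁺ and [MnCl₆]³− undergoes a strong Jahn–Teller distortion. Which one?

[Co(H₂O)₆]³⁺: Water is neutral; balancing the +3 overall charge requires Co(III). Cobalt is a group-9 element; Co(III) is therefore d⁶. Co(III) has an exceptionally large octahedral splitting and is low-spin with essentially every ligand except fluoride. The d⁶ configuration leaves the e_g set evenly filled (or empty) — no strong Jahn–Teller driving force.
[MnCl₆]³−: Ligand charges: each chloride is −1. With an overall charge of −3 the manganese centre must be in the +3 oxidation state. Manganese is a group-7 element; Mn(III) is therefore d⁴. Chloride is a weak-field ligand for a first-row metal, so the complex is high-spin. The t₂g³e_g¹ (high-spin) configuration has an unevenly filled e_g set; the Jahn–Teller theorem predicts a tetragonal distortion (typically axial elongation) to lift the degeneracy.

[MnCl₆]³−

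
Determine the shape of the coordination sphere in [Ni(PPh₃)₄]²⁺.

Triphenylphosphine is neutral; balancing the +2 overall charge requires Ni(II).
Nickel is a group-10 element; Ni(II) is therefore d⁸.
With 4 monodentate ligands the coordination number is 4.
Triphenylphosphine is a strong-field ligand (high in the spectrochemical series).
A 3d d⁸ ion with strong-field ligands gains enough CFSE to favour square planar over tetrahedral.

square planar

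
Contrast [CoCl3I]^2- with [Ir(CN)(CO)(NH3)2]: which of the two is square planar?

[Ir(CN)(CO)(NH3)2]

For [CoCl3I]^2-: Each chloride is −1; each iodide is −1; balancing the −2 overall charge requires Co(II). Group 9 minus oxidation state 2 gives a d⁷ configuration. For a high-spin 3d d⁷ ion with weak-field ligands the small Δₜ gives little square-planar CFSE advantage, so four ligands adopt the sterically favoured tetrahedral geometry. → tetrahedral.
For [Ir(CN)(CO)(NH3)2]: Summing ligand charges against the 0 overall charge gives an oxidation state of +1 for iridium. Iridium is a group-9 element; Ir(I) is therefore d⁸. A 5d d⁸ ion has a large crystal-field splitting; square planar leaves the high-energy d_{x²−y²} orbital empty and maximises CFSE. → square planar.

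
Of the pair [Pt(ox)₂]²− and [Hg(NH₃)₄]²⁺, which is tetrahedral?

[Hg(NH₃)₄]²⁺

For [Pt(ox)₂]²−: Ligand charges: each oxalate is −2. With an overall charge of −2 the platinum centre must be in the +2 oxidation state. Platinum is a group-10 element; Pt(II) is therefore d⁸. A 5d d⁸ ion has a large crystal-field splitting; square planar leaves the high-energy d_{x²−y²} orbital empty and maximises CFSE. → square planar.
For [Hg(NH₃)₄]²⁺: Ligand charges: ammonia is neutral. With an overall charge of +2 the mercury centre must be in the +2 oxidation state. Hg sits in group 12, so the d-electron count is 12 − 2 = 10. A d¹⁰ ion has no crystal-field stabilisation preference between square planar and tetrahedral, so four ligands adopt the sterically favoured tetrahedral geometry. → tetrahedral.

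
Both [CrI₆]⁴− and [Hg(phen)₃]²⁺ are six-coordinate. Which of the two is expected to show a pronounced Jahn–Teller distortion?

[CrI₆]⁴−: Each iodide is −1; balancing the −4 overall charge requires Cr(II). Chromium is a group-6 element; Cr(II) is therefore d⁴. Iodide is a weak-field ligand for a first-row metal, so the complex is high-spin. The t₂g³e_g¹ (high-spin) configuration has an unevenly filled e_g set; the Jahn–Teller theorem predicts a tetragonal distortion (typically axial elongation) to lift the degeneracy.
[Hg(phen)₃]²⁺: 1,10-phenanthroline is neutral; balancing the +2 overall charge requires Hg(II). Mercury is a group-12 element; Hg(II) is therefore d¹⁰. The d¹⁰ configuration leaves the e_g set evenly filled (or empty) — no strong Jahn–Teller driving force.

[CrI₆]⁴−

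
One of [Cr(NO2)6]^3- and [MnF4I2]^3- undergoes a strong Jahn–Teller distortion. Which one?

[MnF4I2]^3-

[Cr(NO2)6]^3-: Ligand charges: each nitro (N-bound nitrite) is −1. With an overall charge of −3 the chromium centre must be in the +3 oxidation state. Chromium is a group-6 element; Cr(III) is therefore d³. The d³ configuration leaves the e_g set evenly filled (or empty) — no strong Jahn–Teller driving force.
[MnF4I2]^3-: Summing ligand charges against the −3 overall charge gives an oxidation state of +3 for manganese. Mn sits in group 7, so the d-electron count is 7 − 3 = 4. Fluoride and iodide are weak-field ligands for a first-row metal, so the complex is high-spin. The t₂g³e_g¹ (high-spin) configuration has an unevenly filled e_g set; the Jahn–Teller theorem predicts a tetragonal distortion (typically axial elongation) to lift the degeneracy.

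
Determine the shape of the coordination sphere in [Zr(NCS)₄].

tetrahedral

Summing ligand charges against the 0 overall charge gives an oxidation state of +4 for zirconium.
Zirconium is a group-4 element; Zr(IV) is therefore d⁰.
With 4 monodentate ligands the coordination number is 4.
A d⁰ ion has no crystal-field stabilisation preference between square planar and tetrahedral, so four ligands adopt the sterically favoured tetrahedral geometry.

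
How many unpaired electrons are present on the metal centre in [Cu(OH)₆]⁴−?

1

Each hydroxide is −1; balancing the −4 overall charge requires Cu(II).
Cu sits in group 11, so the d-electron count is 11 − 2 = 9.
In an octahedral field the d⁹ configuration is t₂g⁶e_g³ (only one arrangement possible), giving 1 unpaired electron.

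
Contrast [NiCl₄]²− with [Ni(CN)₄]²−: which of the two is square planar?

For [NiCl₄]²−: Ligand charges: each chloride is −1. With an overall charge of −2 the nickel centre must be in the +2 oxidation state. Nickel is a group-10 element; Ni(II) is therefore d⁸. Chloride is a weak-field ligand. With weak-field ligands the CFSE gain from square planar is small, so a 3d d⁸ ion takes the sterically preferred tetrahedral geometry. → tetrahedral.
For [Ni(CN)₄]²−: Summing ligand charges against the −2 overall charge gives an oxidation state of +2 for nickel. Ni sits in group 10, so the d-electron count is 10 − 2 = 8. Cyanide is a strong-field ligand (high in the spectrochemical series). A 3d d⁸ ion with strong-field ligands gains enough CFSE to favour square planar over tetrahedral. → square planar.

[Ni(CN)₄]²−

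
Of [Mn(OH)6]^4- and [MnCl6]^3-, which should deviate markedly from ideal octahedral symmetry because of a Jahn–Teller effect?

[Mn(OH)6]^4-: Each hydroxide is −1; balancing the −4 overall charge requires Mn(II). Mn sits in group 7, so the d-electron count is 7 − 2 = 5. Hydroxide is a weak-field ligand for a first-row metal, so the complex is high-spin. The d⁵ configuration leaves the e_g set evenly filled (or empty) — no strong Jahn–Teller driving force.
[MnCl6]^3-: Summing ligand charges against the −3 overall charge gives an oxidation state of +3 for manganese. Group 7 minus oxidation state 3 gives a d⁴ configuration. Chloride is a weak-field ligand for a first-row metal, so the complex is high-spin. The t₂g³e_g¹ (high-spin) configuration has an unevenly filled e_g set; the Jahn–Teller theorem predicts a tetragonal distortion (typically axial elongation) to lift the degeneracy.

[MnCl6]^3-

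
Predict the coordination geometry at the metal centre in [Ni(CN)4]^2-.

Summing ligand charges against the −2 overall charge gives an oxidation state of +2 for nickel.
Ni sits in group 10, so the d-electron count is 10 − 2 = 8.
Coordination number: 4.
Cyanide is a strong-field ligand (high in the spectrochemical series).
A 3d d⁸ ion with strong-field ligands gains enough CFSE to favour square planar over tetrahedral.

square planar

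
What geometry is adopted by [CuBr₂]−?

Summing ligand charges against the −1 overall charge gives an oxidation state of +1 for copper.
Group 11 minus oxidation state 1 gives a d¹⁰ configuration.
Coordination number: 2.
A d¹⁰ ion with only two ligands adopts a linear arrangement (sp hybridisation; no CFSE preference).

linear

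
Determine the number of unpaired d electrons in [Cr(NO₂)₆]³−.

Each nitro (N-bound nitrite) is −1; balancing the −3 overall charge requires Cr(III).
Cr sits in group 6, so the d-electron count is 6 − 3 = 3.
In an octahedral field the d³ configuration is t₂g³e_g⁰ (only one arrangement possible), giving 3 unpaired electrons.

3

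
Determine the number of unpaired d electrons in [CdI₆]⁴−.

0 unpaired electrons

Summing ligand charges against the −4 overall charge gives an oxidation state of +2 for cadmium.
Cd sits in group 12, so the d-electron count is 12 − 2 = 10.
In an octahedral field the d¹⁰ configuration is t₂g⁶e_g⁴, giving 0 unpaired electrons.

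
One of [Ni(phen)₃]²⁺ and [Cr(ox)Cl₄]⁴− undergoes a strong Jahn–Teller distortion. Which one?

[Cr(ox)Cl₄]⁴−

[Ni(phen)₃]²⁺: Summing ligand charges against the +2 overall charge gives an oxidation state of +2 for nickel. Nickel is a group-10 element; Ni(II) is therefore d⁸. The d⁸ configuration leaves the e_g set evenly filled (or empty) — no strong Jahn–Teller driving force.
[Cr(ox)Cl₄]⁴−: Ligand charges: each oxalate is −2; each chloride is −1. With an overall charge of −4 the chromium centre must be in the +2 oxidation state. Chromium is a group-6 element; Cr(II) is therefore d⁴. Chloride and oxalate are weak-field ligands for a first-row metal, so the complex is high-spin. The t₂g³e_g¹ (high-spin) configuration has an unevenly filled e_g set; the Jahn–Teller theorem predicts a tetragonal distortion (typically axial elongation) to lift the degeneracy.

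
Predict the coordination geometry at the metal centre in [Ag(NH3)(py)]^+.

linear

Summing ligand charges against the +1 overall charge gives an oxidation state of +1 for silver.
Ag sits in group 11, so the d-electron count is 11 − 1 = 10.
With 2 monodentate ligands the coordination number is 2.
A d¹⁰ ion with only two ligands adopts a linear arrangement (sp hybridisation; no CFSE preference).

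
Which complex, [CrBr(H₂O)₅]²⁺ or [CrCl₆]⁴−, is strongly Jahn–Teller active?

[CrBr(H₂O)₅]²⁺: Summing ligand charges against the +2 overall charge gives an oxidation state of +3 for chromium. Chromium is a group-6 element; Cr(III) is therefore d³. The d³ configuration leaves the e_g set evenly filled (or empty) — no strong Jahn–Teller driving force.
[CrCl₆]⁴−: Each chloride is −1; balancing the −4 overall charge requires Cr(II). Cr sits in group 6, so the d-electron count is 6 − 2 = 4. Chloride is a weak-field ligand for a first-row metal, so the complex is high-spin. The t₂g³e_g¹ (high-spin) configuration has an unevenly filled e_g set; the Jahn–Teller theorem predicts a tetragonal distortion (typically axial elongation) to lift the degeneracy.

[CrCl₆]⁴−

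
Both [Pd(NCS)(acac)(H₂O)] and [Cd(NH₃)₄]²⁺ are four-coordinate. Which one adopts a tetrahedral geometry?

For [Pd(NCS)(acac)(H₂O)]: Ligand charges: each isothiocyanate is −1; each acetylacetonate is −1; water is neutral. With an overall charge of 0 the palladium centre must be in the +2 oxidation state. Pd sits in group 10, so the d-electron count is 10 − 2 = 8. A 4d d⁸ ion has a large crystal-field splitting; square planar leaves the high-energy d_{x²−y²} orbital empty and maximises CFSE. → square planar.
For [Cd(NH₃)₄]²⁺: Ammonia is neutral; balancing the +2 overall charge requires Cd(II). Group 12 minus oxidation state 2 gives a d¹⁰ configuration. A d¹⁰ ion has no crystal-field stabilisation preference between square planar and tetrahedral, so four ligands adopt the sterically favoured tetrahedral geometry. → tetrahedral.

[Cd(NH₃)₄]²⁺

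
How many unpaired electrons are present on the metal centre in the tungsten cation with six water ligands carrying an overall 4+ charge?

2 unpaired electrons

Summing ligand charges against the +4 overall charge gives an oxidation state of +4 for tungsten.
Tungsten is a group-6 element; W(IV) is therefore d².
In an octahedral field the d² configuration is t₂g²e_g⁰ (only one arrangement possible), giving 2 unpaired electrons.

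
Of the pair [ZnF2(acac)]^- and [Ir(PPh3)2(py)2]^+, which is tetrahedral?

[ZnF2(acac)]^-

For [ZnF2(acac)]^-: Summing ligand charges against the −1 overall charge gives an oxidation state of +2 for zinc. Zn sits in group 12, so the d-electron count is 12 − 2 = 10. A d¹⁰ ion has no crystal-field stabilisation preference between square planar and tetrahedral, so four ligands adopt the sterically favoured tetrahedral geometry. → tetrahedral.
For [Ir(PPh3)2(py)2]^+: Ligand charges: triphenylphosphine is neutral; pyridine is neutral. With an overall charge of +1 the iridium centre must be in the +1 oxidation state. Group 9 minus oxidation state 1 gives a d⁸ configuration. A 5d d⁸ ion has a large crystal-field splitting; square planar leaves the high-energy d_{x²−y²} orbital empty and maximises CFSE. → square planar.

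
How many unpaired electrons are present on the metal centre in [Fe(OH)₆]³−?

Ligand charges: each hydroxide is −1. With an overall charge of −3 the iron centre must be in the +3 oxidation state.
Fe sits in group 8, so the d-electron count is 8 − 3 = 5.
The spin state decides the count: Hydroxide is a weak-field ligand for a first-row metal, so the complex is high-spin.
An octahedral high-spin d⁵ ion is t₂g³e_g², giving 5 unpaired electrons.

5 unpaired electrons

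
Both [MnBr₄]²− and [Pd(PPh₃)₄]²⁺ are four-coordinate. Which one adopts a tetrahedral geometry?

For [MnBr₄]²−: Each bromide is −1; balancing the −2 overall charge requires Mn(II). Group 7 minus oxidation state 2 gives a d⁵ configuration. A high-spin d⁵ ion has zero CFSE in either geometry, so four ligands adopt the sterically favoured tetrahedral geometry. → tetrahedral.
For [Pd(PPh₃)₄]²⁺: Triphenylphosphine is neutral; balancing the +2 overall charge requires Pd(II). Palladium is a group-10 element; Pd(II) is therefore d⁸. A 4d d⁸ ion has a large crystal-field splitting; square planar leaves the high-energy d_{x²−y²} orbital empty and maximises CFSE. → square planar.

[MnBr₄]²−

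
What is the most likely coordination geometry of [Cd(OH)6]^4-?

octahedral

Each hydroxide is −1; balancing the −4 overall charge requires Cd(II).
Group 12 minus oxidation state 2 gives a d¹⁰ configuration.
With 6 monodentate ligands the coordination number is 6.
Six donors around a single metal centre give an octahedral coordination sphere.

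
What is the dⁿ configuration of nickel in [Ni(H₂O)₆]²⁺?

d⁸

Summing ligand charges against the +2 overall charge gives an oxidation state of +2 for nickel.
Group 10 minus oxidation state 2 gives a d⁸ configuration.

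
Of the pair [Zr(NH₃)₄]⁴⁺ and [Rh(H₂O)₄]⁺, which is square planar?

For [Zr(NH₃)₄]⁴⁺: Ammonia is neutral; balancing the +4 overall charge requires Zr(IV). Zr sits in group 4, so the d-electron count is 4 − 4 = 0. A d⁰ ion has no crystal-field stabilisation preference between square planar and tetrahedral, so four ligands adopt the sterically favoured tetrahedral geometry. → tetrahedral.
For [Rh(H₂O)₄]⁺: Summing ligand charges against the +1 overall charge gives an oxidation state of +1 for rhodium. Group 9 minus oxidation state 1 gives a d⁸ configuration. A 4d d⁸ ion has a large crystal-field splitting; square planar leaves the high-energy d_{x²−y²} orbital empty and maximises CFSE. → square planar.

[Rh(H₂O)₄]⁺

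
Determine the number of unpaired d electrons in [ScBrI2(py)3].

Ligand charges: each bromide is −1; each iodide is −1; pyridine is neutral. With an overall charge of 0 the scandium centre must be in the +3 oxidation state.
Group 3 minus oxidation state 3 gives a d⁰ configuration.
In an octahedral field the d⁰ configuration is t₂g⁰e_g⁰, giving 0 unpaired electrons.

0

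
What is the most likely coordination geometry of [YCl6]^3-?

Summing ligand charges against the −3 overall charge gives an oxidation state of +3 for yttrium.
Group 3 minus oxidation state 3 gives a d⁰ configuration.
Coordination number: 6.
Six donors around a single metal centre give an octahedral coordination sphere.

octahedral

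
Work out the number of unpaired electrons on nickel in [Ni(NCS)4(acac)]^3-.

2

Each isothiocyanate is −1; each acetylacetonate is −1; balancing the −3 overall charge requires Ni(II).
Ni sits in group 10, so the d-electron count is 10 − 2 = 8.
Counting donor atoms: 4×isothiocyanate (monodentate) → 4 donors; 1×acetylacetonate (bidentate) → 2 donors. Coordination number = 6.
In an octahedral field the d⁸ configuration is t₂g⁶e_g² (only one arrangement possible), giving 2 unpaired electrons.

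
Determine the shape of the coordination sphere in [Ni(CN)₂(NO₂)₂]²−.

Each cyanide is −1; each nitro (N-bound nitrite) is −1; balancing the −2 overall charge requires Ni(II).
Ni sits in group 10, so the d-electron count is 10 − 2 = 8.
Coordination number: 4.
Cyanide and nitro (N-bound nitrite) are strong-field ligands (high in the spectrochemical series).
A 3d d⁸ ion with strong-field ligands gains enough CFSE to favour square planar over tetrahedral.

square planar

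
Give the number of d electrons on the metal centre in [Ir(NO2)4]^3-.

Ligand charges: each nitro (N-bound nitrite) is −1. With an overall charge of −3 the iridium centre must be in the +1 oxidation state.
Iridium is a group-9 element; Ir(I) is therefore d⁸.

d8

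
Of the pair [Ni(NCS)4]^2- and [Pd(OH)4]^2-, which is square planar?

[Pd(OH)4]^2-

For [Ni(NCS)4]^2-: Ligand charges: each isothiocyanate is −1. With an overall charge of −2 the nickel centre must be in the +2 oxidation state. Ni sits in group 10, so the d-electron count is 10 − 2 = 8. Isothiocyanate is a weak-field ligand. With weak-field ligands the CFSE gain from square planar is small, so a 3d d⁸ ion takes the sterically preferred tetrahedral geometry. → tetrahedral.
For [Pd(OH)4]^2-: Each hydroxide is −1; balancing the −2 overall charge requires Pd(II). Group 10 minus oxidation state 2 gives a d⁸ configuration. A 4d d⁸ ion has a large crystal-field splitting; square planar leaves the high-energy d_{x²−y²} orbital empty and maximises CFSE. → square planar.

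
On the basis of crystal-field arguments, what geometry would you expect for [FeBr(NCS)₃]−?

Each bromide is −1; each isothiocyanate is −1; balancing the −1 overall charge requires Fe(III).
Group 8 minus oxidation state 3 gives a d⁵ configuration.
With 4 monodentate ligands the coordination number is 4.
Bromide and isothiocyanate are weak-field ligands.
A high-spin d⁵ ion has zero CFSE in either geometry, so four ligands adopt the sterically favoured tetrahedral geometry.

tetrahedral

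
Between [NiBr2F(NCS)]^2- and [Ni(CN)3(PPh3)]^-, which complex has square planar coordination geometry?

For [NiBr2F(NCS)]^2-: Each bromide is −1; each fluoride is −1; each isothiocyanate is −1; balancing the −2 overall charge requires Ni(II). Group 10 minus oxidation state 2 gives a d⁸ configuration. Bromide, fluoride, and isothiocyanate are weak-field ligands. With weak-field ligands the CFSE gain from square planar is small, so a 3d d⁸ ion takes the sterically preferred tetrahedral geometry. → tetrahedral.
For [Ni(CN)3(PPh3)]^-: Ligand charges: each cyanide is −1; triphenylphosphine is neutral. With an overall charge of −1 the nickel centre must be in the +2 oxidation state. Group 10 minus oxidation state 2 gives a d⁸ configuration. Cyanide and triphenylphosphine are strong-field ligands (high in the spectrochemical series). A 3d d⁸ ion with strong-field ligands gains enough CFSE to favour square planar over tetrahedral. → square planar.

[Ni(CN)3(PPh3)]^-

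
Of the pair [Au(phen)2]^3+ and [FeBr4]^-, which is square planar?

For [Au(phen)2]^3+: Ligand charges: 1,10-phenanthroline is neutral. With an overall charge of +3 the gold centre must be in the +3 oxidation state. Group 11 minus oxidation state 3 gives a d⁸ configuration. A 5d d⁸ ion has a large crystal-field splitting; square planar leaves the high-energy d_{x²−y²} orbital empty and maximises CFSE. → square planar.
For [FeBr4]^-: Each bromide is −1; balancing the −1 overall charge requires Fe(III). Fe sits in group 8, so the d-electron count is 8 − 3 = 5. A high-spin d⁵ ion has zero CFSE in either geometry, so four ligands adopt the sterically favoured tetrahedral geometry. → tetrahedral.

[Au(phen)2]^3+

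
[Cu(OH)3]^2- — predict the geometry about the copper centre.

Summing ligand charges against the −2 overall charge gives an oxidation state of +1 for copper.
Group 11 minus oxidation state 1 gives a d¹⁰ configuration.
Coordination number: 3.
Three ligands around a d¹⁰ centre minimise repulsion in a trigonal-planar arrangement.

trigonal planar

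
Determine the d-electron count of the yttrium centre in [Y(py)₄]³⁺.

Ligand charges: pyridine is neutral. With an overall charge of +3 the yttrium centre must be in the +3 oxidation state.
Group 3 minus oxidation state 3 gives a d⁰ configuration.

d0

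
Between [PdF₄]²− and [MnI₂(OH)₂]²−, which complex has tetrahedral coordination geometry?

[MnI₂(OH)₂]²−

For [PdF₄]²−: Each fluoride is −1; balancing the −2 overall charge requires Pd(II). Palladium is a group-10 element; Pd(II) is therefore d⁸. A 4d d⁸ ion has a large crystal-field splitting; square planar leaves the high-energy d_{x²−y²} orbital empty and maximises CFSE. → square planar.
For [MnI₂(OH)₂]²−: Each iodide is −1; each hydroxide is −1; balancing the −2 overall charge requires Mn(II). Manganese is a group-7 element; Mn(II) is therefore d⁵. A high-spin d⁵ ion has zero CFSE in either geometry, so four ligands adopt the sterically favoured tetrahedral geometry. → tetrahedral.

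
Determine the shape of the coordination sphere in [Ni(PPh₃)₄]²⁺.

square planar

Summing ligand charges against the +2 overall charge gives an oxidation state of +2 for nickel.
Nickel is a group-10 element; Ni(II) is therefore d⁸.
Coordination number: 4.
Triphenylphosphine is a strong-field ligand (high in the spectrochemical series).
A 3d d⁸ ion with strong-field ligands gains enough CFSE to favour square planar over tetrahedral.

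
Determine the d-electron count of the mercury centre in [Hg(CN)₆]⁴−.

Each cyanide is −1; balancing the −4 overall charge requires Hg(II).
Mercury is a group-12 element; Hg(II) is therefore d¹⁰.

d¹⁰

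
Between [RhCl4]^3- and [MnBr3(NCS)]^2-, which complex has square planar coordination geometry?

[RhCl4]^3-

For [RhCl4]^3-: Each chloride is −1; balancing the −3 overall charge requires Rh(I). Rhodium is a group-9 element; Rh(I) is therefore d⁸. A 4d d⁸ ion has a large crystal-field splitting; square planar leaves the high-energy d_{x²−y²} orbital empty and maximises CFSE. → square planar.
For [MnBr3(NCS)]^2-: Each bromide is −1; each isothiocyanate is −1; balancing the −2 overall charge requires Mn(II). Group 7 minus oxidation state 2 gives a d⁵ configuration. A high-spin d⁵ ion has zero CFSE in either geometry, so four ligands adopt the sterically favoured tetrahedral geometry. → tetrahedral.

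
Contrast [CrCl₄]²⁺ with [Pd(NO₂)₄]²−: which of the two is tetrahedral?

For [CrCl₄]²⁺: Summing ligand charges against the +2 overall charge gives an oxidation state of +6 for chromium. Group 6 minus oxidation state 6 gives a d⁰ configuration. A d⁰ ion has no crystal-field stabilisation preference between square planar and tetrahedral, so four ligands adopt the sterically favoured tetrahedral geometry. → tetrahedral.
For [Pd(NO₂)₄]²−: Summing ligand charges against the −2 overall charge gives an oxidation state of +2 for palladium. Group 10 minus oxidation state 2 gives a d⁸ configuration. A 4d d⁸ ion has a large crystal-field splitting; square planar leaves the high-energy d_{x²−y²} orbital empty and maximises CFSE. → square planar.

[CrCl₄]²⁺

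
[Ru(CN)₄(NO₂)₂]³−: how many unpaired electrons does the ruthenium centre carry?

1

Summing ligand charges against the −3 overall charge gives an oxidation state of +3 for ruthenium.
Ruthenium is a group-8 element; Ru(III) is therefore d⁵.
The spin state decides the count: a 4d ion has a large Δₒ and is invariably low-spin.
An octahedral low-spin d⁵ ion is t₂g⁵e_g⁰, giving 1 unpaired electron.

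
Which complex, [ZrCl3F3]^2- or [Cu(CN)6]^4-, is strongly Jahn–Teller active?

[ZrCl3F3]^2-: Each chloride is −1; each fluoride is −1; balancing the −2 overall charge requires Zr(IV). Zr sits in group 4, so the d-electron count is 4 − 4 = 0. The d⁰ configuration leaves the e_g set evenly filled (or empty) — no strong Jahn–Teller driving force.
[Cu(CN)6]^4-: Summing ligand charges against the −4 overall charge gives an oxidation state of +2 for copper. Cu sits in group 11, so the d-electron count is 11 − 2 = 9. The t₂g⁶e_g³ configuration has an unevenly filled e_g set; the Jahn–Teller theorem predicts a tetragonal distortion (typically axial elongation) to lift the degeneracy.

[Cu(CN)6]^4-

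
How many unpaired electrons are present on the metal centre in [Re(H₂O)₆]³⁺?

2 unpaired electrons

Water is neutral; balancing the +3 overall charge requires Re(III).
Group 7 minus oxidation state 3 gives a d⁴ configuration.
The spin state decides the count: a 5d ion has a large Δₒ and is invariably low-spin.
An octahedral low-spin d⁴ ion is t₂g⁴e_g⁰, giving 2 unpaired electrons.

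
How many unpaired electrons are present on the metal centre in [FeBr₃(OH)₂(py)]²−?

5

Each bromide is −1; each hydroxide is −1; pyridine is neutral; balancing the −2 overall charge requires Fe(III).
Fe sits in group 8, so the d-electron count is 8 − 3 = 5.
The spin state decides the count: Bromide and hydroxide are weak-field ligands for a first-row metal, so the complex is high-spin.
An octahedral high-spin d⁵ ion is t₂g³e_g², giving 5 unpaired electrons.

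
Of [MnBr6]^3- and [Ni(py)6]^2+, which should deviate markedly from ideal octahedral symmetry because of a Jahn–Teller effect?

[MnBr6]^3-

[MnBr6]^3-: Summing ligand charges against the −3 overall charge gives an oxidation state of +3 for manganese. Manganese is a group-7 element; Mn(III) is therefore d⁴. Bromide is a weak-field ligand for a first-row metal, so the complex is high-spin. The t₂g³e_g¹ (high-spin) configuration has an unevenly filled e_g set; the Jahn–Teller theorem predicts a tetragonal distortion (typically axial elongation) to lift the degeneracy.
[Ni(py)6]^2+: Summing ligand charges against the +2 overall charge gives an oxidation state of +2 for nickel. Nickel is a group-10 element; Ni(II) is therefore d⁸. The d⁸ configuration leaves the e_g set evenly filled (or empty) — no strong Jahn–Teller driving force.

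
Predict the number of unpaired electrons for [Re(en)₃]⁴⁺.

Summing ligand charges against the +4 overall charge gives an oxidation state of +4 for rhenium.
Group 7 minus oxidation state 4 gives a d³ configuration.
Counting donor atoms: 3×ethylenediamine (bidentate) → 6 donors. Coordination number = 6.
In an octahedral field the d³ configuration is t₂g³e_g⁰ (only one arrangement possible), giving 3 unpaired electrons.

3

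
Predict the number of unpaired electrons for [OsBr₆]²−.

2 unpaired electrons

Ligand charges: each bromide is −1. With an overall charge of −2 the osmium centre must be in the +4 oxidation state.
Osmium is a group-8 element; Os(IV) is therefore d⁴.
The spin state decides the count: a 5d ion has a large Δₒ and is invariably low-spin.
An octahedral low-spin d⁴ ion is t₂g⁴e_g⁰, giving 2 unpaired electrons.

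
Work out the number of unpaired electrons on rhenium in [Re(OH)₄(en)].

3

Summing ligand charges against the 0 overall charge gives an oxidation state of +4 for rhenium.
Rhenium is a group-7 element; Re(IV) is therefore d³.
Counting donor atoms: 4×hydroxide (monodentate) → 4 donors; 1×ethylenediamine (bidentate) → 2 donors. Coordination number = 6.
In an octahedral field the d³ configuration is t₂g³e_g⁰ (only one arrangement possible), giving 3 unpaired electrons.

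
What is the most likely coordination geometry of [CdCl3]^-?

trigonal planar

Summing ligand charges against the −1 overall charge gives an oxidation state of +2 for cadmium.
Cd sits in group 12, so the d-electron count is 12 − 2 = 10.
Coordination number: 3.
Three ligands around a d¹⁰ centre minimise repulsion in a trigonal-planar arrangement.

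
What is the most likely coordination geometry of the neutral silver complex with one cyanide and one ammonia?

Summing ligand charges against the 0 overall charge gives an oxidation state of +1 for silver.
Silver is a group-11 element; Ag(I) is therefore d¹⁰.
Coordination number: 2.
A d¹⁰ ion with only two ligands adopts a linear arrangement (sp hybridisation; no CFSE preference).

linear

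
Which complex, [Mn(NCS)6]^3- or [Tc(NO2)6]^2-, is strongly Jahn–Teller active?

[Mn(NCS)6]^3-: Ligand charges: each isothiocyanate is −1. With an overall charge of −3 the manganese centre must be in the +3 oxidation state. Group 7 minus oxidation state 3 gives a d⁴ configuration. Isothiocyanate is a weak-field ligand for a first-row metal, so the complex is high-spin. The t₂g³e_g¹ (high-spin) configuration has an unevenly filled e_g set; the Jahn–Teller theorem predicts a tetragonal distortion (typically axial elongation) to lift the degeneracy.
[Tc(NO2)6]^2-: Ligand charges: each nitro (N-bound nitrite) is −1. With an overall charge of −2 the technetium centre must be in the +4 oxidation state. Tc sits in group 7, so the d-electron count is 7 − 4 = 3. The d³ configuration leaves the e_g set evenly filled (or empty) — no strong Jahn–Teller driving force.

[Mn(NCS)6]^3-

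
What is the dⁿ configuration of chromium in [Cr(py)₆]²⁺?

Ligand charges: pyridine is neutral. With an overall charge of +2 the chromium centre must be in the +2 oxidation state.
Cr sits in group 6, so the d-electron count is 6 − 2 = 4.

d⁴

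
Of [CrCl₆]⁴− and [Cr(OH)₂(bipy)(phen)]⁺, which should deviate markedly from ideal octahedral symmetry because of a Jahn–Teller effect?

[CrCl₆]⁴−: Summing ligand charges against the −4 overall charge gives an oxidation state of +2 for chromium. Chromium is a group-6 element; Cr(II) is therefore d⁴. Chloride is a weak-field ligand for a first-row metal, so the complex is high-spin. The t₂g³e_g¹ (high-spin) configuration has an unevenly filled e_g set; the Jahn–Teller theorem predicts a tetragonal distortion (typically axial elongation) to lift the degeneracy.
[Cr(OH)₂(bipy)(phen)]⁺: Summing ligand charges against the +1 overall charge gives an oxidation state of +3 for chromium. Group 6 minus oxidation state 3 gives a d³ configuration. The d³ configuration leaves the e_g set evenly filled (or empty) — no strong Jahn–Teller driving force.

[CrCl₆]⁴−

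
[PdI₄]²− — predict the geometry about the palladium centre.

square planar

Each iodide is −1; balancing the −2 overall charge requires Pd(II).
Palladium is a group-10 element; Pd(II) is therefore d⁸.
Coordination number: 4.
A 4d d⁸ ion has a large crystal-field splitting; square planar leaves the high-energy d_{x²−y²} orbital empty and maximises CFSE.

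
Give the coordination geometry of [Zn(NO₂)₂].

linear

Each nitro (N-bound nitrite) is −1; balancing the 0 overall charge requires Zn(II).
Group 12 minus oxidation state 2 gives a d¹⁰ configuration.
Coordination number: 2.
A d¹⁰ ion with only two ligands adopts a linear arrangement (sp hybridisation; no CFSE preference).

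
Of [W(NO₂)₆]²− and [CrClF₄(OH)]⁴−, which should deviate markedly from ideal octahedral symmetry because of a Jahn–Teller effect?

[W(NO₂)₆]²−: Summing ligand charges against the −2 overall charge gives an oxidation state of +4 for tungsten. W sits in group 6, so the d-electron count is 6 − 4 = 2. The d² configuration leaves the e_g set evenly filled (or empty) — no strong Jahn–Teller driving force.
[CrClF₄(OH)]⁴−: Each chloride is −1; each fluoride is −1; each hydroxide is −1; balancing the −4 overall charge requires Cr(II). Chromium is a group-6 element; Cr(II) is therefore d⁴. Chloride, fluoride, and hydroxide are weak-field ligands for a first-row metal, so the complex is high-spin. The t₂g³e_g¹ (high-spin) configuration has an unevenly filled e_g set; the Jahn–Teller theorem predicts a tetragonal distortion (typically axial elongation) to lift the degeneracy.

[CrClF₄(OH)]⁴−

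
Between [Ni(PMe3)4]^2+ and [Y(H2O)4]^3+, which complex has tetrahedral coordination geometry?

For [Ni(PMe3)4]^2+: Trimethylphosphine is neutral; balancing the +2 overall charge requires Ni(II). Ni sits in group 10, so the d-electron count is 10 − 2 = 8. Trimethylphosphine is a strong-field ligand (high in the spectrochemical series). A 3d d⁸ ion with strong-field ligands gains enough CFSE to favour square planar over tetrahedral. → square planar.
For [Y(H2O)4]^3+: Water is neutral; balancing the +3 overall charge requires Y(III). Y sits in group 3, so the d-electron count is 3 − 3 = 0. A d⁰ ion has no crystal-field stabilisation preference between square planar and tetrahedral, so four ligands adopt the sterically favoured tetrahedral geometry. → tetrahedral.

[Y(H2O)4]^3+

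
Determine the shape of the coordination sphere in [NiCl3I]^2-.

Ligand charges: each chloride is −1; each iodide is −1. With an overall charge of −2 the nickel centre must be in the +2 oxidation state.
Ni sits in group 10, so the d-electron count is 10 − 2 = 8.
Coordination number: 4.
Chloride and iodide are weak-field ligands.
With weak-field ligands the CFSE gain from square planar is small, so a 3d d⁸ ion takes the sterically preferred tetrahedral geometry.

tetrahedral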